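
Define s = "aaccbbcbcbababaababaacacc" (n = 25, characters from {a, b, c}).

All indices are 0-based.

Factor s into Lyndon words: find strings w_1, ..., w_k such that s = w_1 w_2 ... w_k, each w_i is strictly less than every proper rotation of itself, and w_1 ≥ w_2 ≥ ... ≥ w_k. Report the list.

["aaccbbcbcbabab", "aababaacacc"]

emit factor 1: 'aaccbbcbcbabab' (i=0, period=14)
emit factor 2: 'aababaacacc' (i=14, period=11)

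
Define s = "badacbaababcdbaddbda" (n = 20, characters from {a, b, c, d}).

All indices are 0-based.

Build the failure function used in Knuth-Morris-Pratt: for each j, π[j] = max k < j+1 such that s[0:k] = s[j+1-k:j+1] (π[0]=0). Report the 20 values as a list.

π[0] = 0
j=1 s[j]='a': π[1]=0 (border '')
j=2 s[j]='d': π[2]=0 (border '')
j=3 s[j]='a': π[3]=0 (border '')
j=4 s[j]='c': π[4]=0 (border '')
j=5 s[j]='b': π[5]=1 (border 'b')
j=6 s[j]='a': π[6]=2 (border 'ba')
j=7 s[j]='a': k: 2→0; π[7]=0 (border '')
j=8 s[j]='b': π[8]=1 (border 'b')
j=9 s[j]='a': π[9]=2 (border 'ba')
j=10 s[j]='b': k: 2→0; π[10]=1 (border 'b')
j=11 s[j]='c': k: 1→0; π[11]=0 (border '')
j=12 s[j]='d': π[12]=0 (border '')
j=13 s[j]='b': π[13]=1 (border 'b')
j=14 s[j]='a': π[14]=2 (border 'ba')
j=15 s[j]='d': π[15]=3 (border 'bad')
j=16 s[j]='d': k: 3→0; π[16]=0 (border '')
j=17 s[j]='b': π[17]=1 (border 'b')
j=18 s[j]='d': k: 1→0; π[18]=0 (border '')
j=19 s[j]='a': π[19]=0 (border '')

[0, 0, 0, 0, 0, 1, 2, 0, 1, 2, 1, 0, 0, 1, 2, 3, 0, 1, 0, 0]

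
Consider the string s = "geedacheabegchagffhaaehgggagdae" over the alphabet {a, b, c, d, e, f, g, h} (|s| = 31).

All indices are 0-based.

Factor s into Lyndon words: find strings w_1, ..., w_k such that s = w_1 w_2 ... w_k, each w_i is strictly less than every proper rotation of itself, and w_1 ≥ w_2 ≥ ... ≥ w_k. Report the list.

["g", "e", "e", "d", "ache", "abegchagffh", "aaehgggagdae"]

emit factor 1: 'g' (i=0, period=1)
emit factor 2: 'e' (i=1, period=1)
emit factor 3: 'e' (i=2, period=1)
emit factor 4: 'd' (i=3, period=1)
emit factor 5: 'ache' (i=4, period=4)
emit factor 6: 'abegchagffh' (i=8, period=11)
emit factor 7: 'aaehgggagdae' (i=19, period=12)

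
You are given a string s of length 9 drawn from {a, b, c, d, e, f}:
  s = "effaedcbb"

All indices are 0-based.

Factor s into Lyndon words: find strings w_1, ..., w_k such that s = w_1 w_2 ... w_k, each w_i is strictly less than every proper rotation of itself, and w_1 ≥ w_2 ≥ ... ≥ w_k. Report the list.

emit factor 1: 'eff' (i=0, period=3)
emit factor 2: 'aedcbb' (i=3, period=6)

["eff", "aedcbb"]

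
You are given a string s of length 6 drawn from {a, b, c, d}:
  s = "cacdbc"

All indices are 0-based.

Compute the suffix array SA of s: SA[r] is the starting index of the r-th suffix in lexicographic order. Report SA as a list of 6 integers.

[1, 4, 5, 0, 2, 3]

sorted suffixes:
  #0 SA[0]=1  'acdbc'
  #1 SA[1]=4  'bc'
  #2 SA[2]=5  'c'
  #3 SA[3]=0  'cacdbc'
  #4 SA[4]=2  'cdbc'
  #5 SA[5]=3  'dbc'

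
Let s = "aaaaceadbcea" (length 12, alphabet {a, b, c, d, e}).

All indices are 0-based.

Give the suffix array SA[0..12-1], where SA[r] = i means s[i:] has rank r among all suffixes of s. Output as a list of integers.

sorted suffixes:
  #0 SA[0]=11  'a'
  #1 SA[1]=0  'aaaaceadbcea'
  #2 SA[2]=1  'aaaceadbcea'
  #3 SA[3]=2  'aaceadbcea'
  #4 SA[4]=3  'aceadbcea'
  #5 SA[5]=6  'adbcea'
  #6 SA[6]=8  'bcea'
  #7 SA[7]=9  'cea'
  #8 SA[8]=4  'ceadbcea'
  #9 SA[9]=7  'dbcea'
  #10 SA[10]=10  'ea'
  #11 SA[11]=5  'eadbcea'

[11, 0, 1, 2, 3, 6, 8, 9, 4, 7, 10, 5]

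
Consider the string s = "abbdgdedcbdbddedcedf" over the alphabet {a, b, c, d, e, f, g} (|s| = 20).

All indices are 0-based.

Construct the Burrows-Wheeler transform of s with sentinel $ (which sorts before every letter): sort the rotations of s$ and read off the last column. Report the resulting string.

rank  rotation               last
    0  $abbdgdedcbdbddedcedf  f
    1  abbdgdedcbdbddedcedf$  $
    2  bbdgdedcbdbddedcedf$a  a
    3  bdbddedcedf$abbdgdedc  c
    4  bddedcedf$abbdgdedcbd  d
    5  bdgdedcbdbddedcedf$ab  b
    6  cbdbddedcedf$abbdgded  d
    7  cedf$abbdgdedcbdbdded  d
    8  dbddedcedf$abbdgdedcb  b
    9  dcbdbddedcedf$abbdgde  e
   10  dcedf$abbdgdedcbdbdde  e
   11  ddedcedf$abbdgdedcbdb  b
   12  dedcbdbddedcedf$abbdg  g
   13  dedcedf$abbdgdedcbdbd  d
   14  df$abbdgdedcbdbddedce  e
   15  dgdedcbdbddedcedf$abb  b
   16  edcbdbddedcedf$abbdgd  d
   17  edcedf$abbdgdedcbdbdd  d
   18  edf$abbdgdedcbdbddedc  c
   19  f$abbdgdedcbdbddedced  d
   20  gdedcbdbddedcedf$abbd  d

f$acdbddbeebgdebddcdd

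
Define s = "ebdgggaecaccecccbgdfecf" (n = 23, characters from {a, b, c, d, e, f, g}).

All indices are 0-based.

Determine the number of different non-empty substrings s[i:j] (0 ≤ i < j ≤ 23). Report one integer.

255

rank→(start, suffix):
  0 → (9, 'accecccbgdfecf')
  1 → (6, 'aecaccecccbgdfecf')
  2 → (1, 'bdgggaecaccecccbgdfecf')
  3 → (16, 'bgdfecf')
  4 → (8, 'caccecccbgdfecf')
  5 → (15, 'cbgdfecf')
  6 → (14, 'ccbgdfecf')
  7 → (13, 'cccbgdfecf')
  8 → (10, 'ccecccbgdfecf')
  9 → (11, 'cecccbgdfecf')
  10 → (21, 'cf')
  11 → (18, 'dfecf')
  12 → (2, 'dgggaecaccecccbgdfecf')
  13 → (0, 'ebdgggaecaccecccbgdfecf')
  14 → (7, 'ecaccecccbgdfecf')
  15 → (12, 'ecccbgdfecf')
  16 → (20, 'ecf')
  17 → (22, 'f')
  18 → (19, 'fecf')
  19 → (5, 'gaecaccecccbgdfecf')
  20 → (17, 'gdfecf')
  21 → (4, 'ggaecaccecccbgdfecf')
  22 → (3, 'gggaecaccecccbgdfecf')

SA = [9, 6, 1, 16, 8, 15, 14, 13, 10, 11, 21, 18, 2, 0, 7, 12, 20, 22, 19, 5, 17, 4, 3]
[i] adj suffixes → lcp
  [1] 9/6 → 1 ('a')
  [2] 6/1 → 0 ('')
  [3] 1/16 → 1 ('b')
  [4] 16/8 → 0 ('')
  [5] 8/15 → 1 ('c')
  [6] 15/14 → 1 ('c')
  [7] 14/13 → 2 ('cc')
  [8] 13/10 → 2 ('cc')
  [9] 10/11 → 1 ('c')
  [10] 11/21 → 1 ('c')
  [11] 21/18 → 0 ('')
  [12] 18/2 → 1 ('d')
  [13] 2/0 → 0 ('')
  [14] 0/7 → 1 ('e')
  [15] 7/12 → 2 ('ec')
  [16] 12/20 → 2 ('ec')
  [17] 20/22 → 0 ('')
  [18] 22/19 → 1 ('f')
  [19] 19/5 → 0 ('')
  [20] 5/17 → 1 ('g')
  [21] 17/4 → 1 ('g')
  [22] 4/3 → 2 ('gg')

n(n+1)/2 = 23·24/2 = 276
Σ LCP = 0 + 1 + 0 + 1 + 0 + 1 + 1 + 2 + 2 + 1 + 1 + 0 + 1 + 0 + 1 + 2 + 2 + 0 + 1 + 0 + 1 + 1 + 2 = 21
distinct = 276 − 21 = 255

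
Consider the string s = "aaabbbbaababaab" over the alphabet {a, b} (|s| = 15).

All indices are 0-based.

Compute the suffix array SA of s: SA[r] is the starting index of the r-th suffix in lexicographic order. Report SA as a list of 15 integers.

[0, 12, 7, 1, 13, 10, 8, 2, 14, 11, 6, 9, 5, 4, 3]

rank→(start, suffix):
  0 → (0, 'aaabbbbaababaab')
  1 → (12, 'aab')
  2 → (7, 'aababaab')
  3 → (1, 'aabbbbaababaab')
  4 → (13, 'ab')
  5 → (10, 'abaab')
  6 → (8, 'ababaab')
  7 → (2, 'abbbbaababaab')
  8 → (14, 'b')
  9 → (11, 'baab')
  10 → (6, 'baababaab')
  11 → (9, 'babaab')
  12 → (5, 'bbaababaab')
  13 → (4, 'bbbaababaab')
  14 → (3, 'bbbbaababaab')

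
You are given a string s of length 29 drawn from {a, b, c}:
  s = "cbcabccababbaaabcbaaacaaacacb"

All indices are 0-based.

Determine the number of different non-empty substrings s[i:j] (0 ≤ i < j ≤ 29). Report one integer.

rank→(start, suffix):
  0 → (12, 'aaabcbaaacaaacacb')
  1 → (18, 'aaacaaacacb')
  2 → (22, 'aaacacb')
  3 → (13, 'aabcbaaacaaacacb')
  4 → (19, 'aacaaacacb')
  5 → (23, 'aacacb')
  6 → (7, 'ababbaaabcbaaacaaacacb')
  7 → (9, 'abbaaabcbaaacaaacacb')
  8 → (14, 'abcbaaacaaacacb')
  9 → (3, 'abccababbaaabcbaaacaaacacb')
  10 → (20, 'acaaacacb')
  11 → (24, 'acacb')
  12 → (26, 'acb')
  13 → (28, 'b')
  14 → (11, 'baaabcbaaacaaacacb')
  15 → (17, 'baaacaaacacb')
  16 → (8, 'babbaaabcbaaacaaacacb')
  17 → (10, 'bbaaabcbaaacaaacacb')
  18 → (1, 'bcabccababbaaabcbaaacaaacacb')
  19 → (15, 'bcbaaacaaacacb')
  20 → (4, 'bccababbaaabcbaaacaaacacb')
  21 → (21, 'caaacacb')
  22 → (6, 'cababbaaabcbaaacaaacacb')
  23 → (2, 'cabccababbaaabcbaaacaaacacb')
  24 → (25, 'cacb')
  25 → (27, 'cb')
  26 → (16, 'cbaaacaaacacb')
  27 → (0, 'cbcabccababbaaabcbaaacaaacacb')
  28 → (5, 'ccababbaaabcbaaacaaacacb')

SA = [12, 18, 22, 13, 19, 23, 7, 9, 14, 3, 20, 24, 26, 28, 11, 17, 8, 10, 1, 15, 4, 21, 6, 2, 25, 27, 16, 0, 5]
[i] adj suffixes → lcp
  [1] 12/18 → 3 ('aaa')
  [2] 18/22 → 5 ('aaaca')
  [3] 22/13 → 2 ('aa')
  [4] 13/19 → 2 ('aa')
  [5] 19/23 → 4 ('aaca')
  [6] 23/7 → 1 ('a')
  [7] 7/9 → 2 ('ab')
  [8] 9/14 → 2 ('ab')
  [9] 14/3 → 3 ('abc')
  [10] 3/20 → 1 ('a')
  [11] 20/24 → 3 ('aca')
  [12] 24/26 → 2 ('ac')
  [13] 26/28 → 0 ('')
  [14] 28/11 → 1 ('b')
  [15] 11/17 → 4 ('baaa')
  [16] 17/8 → 2 ('ba')
  [17] 8/10 → 1 ('b')
  [18] 10/1 → 1 ('b')
  [19] 1/15 → 2 ('bc')
  [20] 15/4 → 2 ('bc')
  [21] 4/21 → 0 ('')
  [22] 21/6 → 2 ('ca')
  [23] 6/2 → 3 ('cab')
  [24] 2/25 → 2 ('ca')
  [25] 25/27 → 1 ('c')
  [26] 27/16 → 2 ('cb')
  [27] 16/0 → 2 ('cb')
  [28] 0/5 → 1 ('c')

n(n+1)/2 = 29·30/2 = 435
Σ LCP = 0 + 3 + 5 + 2 + 2 + 4 + 1 + 2 + 2 + 3 + 1 + 3 + 2 + 0 + 1 + 4 + 2 + 1 + 1 + 2 + 2 + 0 + 2 + 3 + 2 + 1 + 2 + 2 + 1 = 56
distinct = 435 − 56 = 379

379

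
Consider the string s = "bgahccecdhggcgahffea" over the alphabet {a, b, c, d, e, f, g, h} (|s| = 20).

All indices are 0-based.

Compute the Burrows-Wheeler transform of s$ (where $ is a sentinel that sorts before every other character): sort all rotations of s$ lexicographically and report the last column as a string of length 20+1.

aegg$hecgcfcfhbcghaad

rank  rotation               last
    0  $bgahccecdhggcgahffea  a
    1  a$bgahccecdhggcgahffe  e
    2  ahccecdhggcgahffea$bg  g
    3  ahffea$bgahccecdhggcg  g
    4  bgahccecdhggcgahffea$  $
    5  ccecdhggcgahffea$bgah  h
    6  cdhggcgahffea$bgahcce  e
    7  cecdhggcgahffea$bgahc  c
    8  cgahffea$bgahccecdhgg  g
    9  dhggcgahffea$bgahccec  c
   10  ea$bgahccecdhggcgahff  f
   11  ecdhggcgahffea$bgahcc  c
   12  fea$bgahccecdhggcgahf  f
   13  ffea$bgahccecdhggcgah  h
   14  gahccecdhggcgahffea$b  b
   15  gahffea$bgahccecdhggc  c
   16  gcgahffea$bgahccecdhg  g
   17  ggcgahffea$bgahccecdh  h
   18  hccecdhggcgahffea$bga  a
   19  hffea$bgahccecdhggcga  a
   20  hggcgahffea$bgahccecd  d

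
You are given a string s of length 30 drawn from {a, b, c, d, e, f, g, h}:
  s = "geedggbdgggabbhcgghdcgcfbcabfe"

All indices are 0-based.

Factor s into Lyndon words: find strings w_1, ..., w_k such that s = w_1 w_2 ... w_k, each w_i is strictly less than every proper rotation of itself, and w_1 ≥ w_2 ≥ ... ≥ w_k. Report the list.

emit factor 1: 'g' (i=0, period=1)
emit factor 2: 'e' (i=1, period=1)
emit factor 3: 'e' (i=2, period=1)
emit factor 4: 'dgg' (i=3, period=3)
emit factor 5: 'bdggg' (i=6, period=5)
emit factor 6: 'abbhcgghdcgcfbcabfe' (i=11, period=19)

["g", "e", "e", "dgg", "bdggg", "abbhcgghdcgcfbcabfe"]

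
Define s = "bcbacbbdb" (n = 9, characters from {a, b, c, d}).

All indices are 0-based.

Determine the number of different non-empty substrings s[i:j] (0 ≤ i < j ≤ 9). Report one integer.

39

rank | idx | suffix
   0 |   3 | acbbdb
   1 |   8 | b
   2 |   2 | bacbbdb
   3 |   5 | bbdb
   4 |   0 | bcbacbbdb
   5 |   6 | bdb
   6 |   1 | cbacbbdb
   7 |   4 | cbbdb
   8 |   7 | db

SA = [3, 8, 2, 5, 0, 6, 1, 4, 7]
[i] adj suffixes → lcp
  [1] 3/8 → 0 ('')
  [2] 8/2 → 1 ('b')
  [3] 2/5 → 1 ('b')
  [4] 5/0 → 1 ('b')
  [5] 0/6 → 1 ('b')
  [6] 6/1 → 0 ('')
  [7] 1/4 → 2 ('cb')
  [8] 4/7 → 0 ('')

n(n+1)/2 = 9·10/2 = 45
Σ LCP = 0 + 0 + 1 + 1 + 1 + 1 + 0 + 2 + 0 = 6
distinct = 45 − 6 = 39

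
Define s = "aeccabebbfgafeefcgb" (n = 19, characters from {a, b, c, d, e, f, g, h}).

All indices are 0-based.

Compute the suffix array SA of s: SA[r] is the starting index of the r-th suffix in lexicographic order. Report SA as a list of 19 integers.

rank→(start, suffix):
  0 → (4, 'abebbfgafeefcgb')
  1 → (0, 'aeccabebbfgafeefcgb')
  2 → (11, 'afeefcgb')
  3 → (18, 'b')
  4 → (7, 'bbfgafeefcgb')
  5 → (5, 'bebbfgafeefcgb')
  6 → (8, 'bfgafeefcgb')
  7 → (3, 'cabebbfgafeefcgb')
  8 → (2, 'ccabebbfgafeefcgb')
  9 → (16, 'cgb')
  10 → (6, 'ebbfgafeefcgb')
  11 → (1, 'eccabebbfgafeefcgb')
  12 → (13, 'eefcgb')
  13 → (14, 'efcgb')
  14 → (15, 'fcgb')
  15 → (12, 'feefcgb')
  16 → (9, 'fgafeefcgb')
  17 → (10, 'gafeefcgb')
  18 → (17, 'gb')

[4, 0, 11, 18, 7, 5, 8, 3, 2, 16, 6, 1, 13, 14, 15, 12, 9, 10, 17]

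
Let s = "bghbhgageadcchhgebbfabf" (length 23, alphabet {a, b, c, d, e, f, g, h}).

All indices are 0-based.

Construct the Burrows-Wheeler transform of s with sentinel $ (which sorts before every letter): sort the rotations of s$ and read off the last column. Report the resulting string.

ffegeab$hdcaggbbhahbgbhc

rank  rotation                  last
    0  $bghbhgageadcchhgebbfabf  f
    1  abf$bghbhgageadcchhgebbf  f
    2  adcchhgebbfabf$bghbhgage  e
    3  ageadcchhgebbfabf$bghbhg  g
    4  bbfabf$bghbhgageadcchhge  e
    5  bf$bghbhgageadcchhgebbfa  a
    6  bfabf$bghbhgageadcchhgeb  b
    7  bghbhgageadcchhgebbfabf$  $
    8  bhgageadcchhgebbfabf$bgh  h
    9  cchhgebbfabf$bghbhgagead  d
   10  chhgebbfabf$bghbhgageadc  c
   11  dcchhgebbfabf$bghbhgagea  a
   12  eadcchhgebbfabf$bghbhgag  g
   13  ebbfabf$bghbhgageadcchhg  g
   14  f$bghbhgageadcchhgebbfab  b
   15  fabf$bghbhgageadcchhgebb  b
   16  gageadcchhgebbfabf$bghbh  h
   17  geadcchhgebbfabf$bghbhga  a
   18  gebbfabf$bghbhgageadcchh  h
   19  ghbhgageadcchhgebbfabf$b  b
   20  hbhgageadcchhgebbfabf$bg  g
   21  hgageadcchhgebbfabf$bghb  b
   22  hgebbfabf$bghbhgageadcch  h
   23  hhgebbfabf$bghbhgageadcc  c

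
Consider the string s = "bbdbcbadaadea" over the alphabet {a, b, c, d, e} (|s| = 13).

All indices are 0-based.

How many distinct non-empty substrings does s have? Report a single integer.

rank→(start, suffix):
  0 → (12, 'a')
  1 → (8, 'aadea')
  2 → (6, 'adaadea')
  3 → (9, 'adea')
  4 → (5, 'badaadea')
  5 → (0, 'bbdbcbadaadea')
  6 → (3, 'bcbadaadea')
  7 → (1, 'bdbcbadaadea')
  8 → (4, 'cbadaadea')
  9 → (7, 'daadea')
  10 → (2, 'dbcbadaadea')
  11 → (10, 'dea')
  12 → (11, 'ea')

SA = [12, 8, 6, 9, 5, 0, 3, 1, 4, 7, 2, 10, 11]
rank  pair      lcp
   1  s[12:],s[8:]  1  'a'
   2  s[8:],s[6:]  1  'a'
   3  s[6:],s[9:]  2  'ad'
   4  s[9:],s[5:]  0  ''
   5  s[5:],s[0:]  1  'b'
   6  s[0:],s[3:]  1  'b'
   7  s[3:],s[1:]  1  'b'
   8  s[1:],s[4:]  0  ''
   9  s[4:],s[7:]  0  ''
  10  s[7:],s[2:]  1  'd'
  11  s[2:],s[10:]  1  'd'
  12  s[10:],s[11:]  0  ''

n(n+1)/2 = 13·14/2 = 91
Σ LCP = 0 + 1 + 1 + 2 + 0 + 1 + 1 + 1 + 0 + 0 + 1 + 1 + 0 = 9
distinct = 91 − 9 = 82

82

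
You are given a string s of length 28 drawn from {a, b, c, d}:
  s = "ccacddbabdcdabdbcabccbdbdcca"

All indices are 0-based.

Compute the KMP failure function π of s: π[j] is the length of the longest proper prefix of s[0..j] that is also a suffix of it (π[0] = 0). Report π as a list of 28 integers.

π[0] = 0
j=1 s[j]='c': π[1]=1 (border 'c')
j=2 s[j]='a': k: 1→0; π[2]=0 (border '')
j=3 s[j]='c': π[3]=1 (border 'c')
j=4 s[j]='d': k: 1→0; π[4]=0 (border '')
j=5 s[j]='d': π[5]=0 (border '')
j=6 s[j]='b': π[6]=0 (border '')
j=7 s[j]='a': π[7]=0 (border '')
j=8 s[j]='b': π[8]=0 (border '')
j=9 s[j]='d': π[9]=0 (border '')
j=10 s[j]='c': π[10]=1 (border 'c')
j=11 s[j]='d': k: 1→0; π[11]=0 (border '')
j=12 s[j]='a': π[12]=0 (border '')
j=13 s[j]='b': π[13]=0 (border '')
j=14 s[j]='d': π[14]=0 (border '')
j=15 s[j]='b': π[15]=0 (border '')
j=16 s[j]='c': π[16]=1 (border 'c')
j=17 s[j]='a': k: 1→0; π[17]=0 (border '')
j=18 s[j]='b': π[18]=0 (border '')
j=19 s[j]='c': π[19]=1 (border 'c')
j=20 s[j]='c': π[20]=2 (border 'cc')
j=21 s[j]='b': k: 2→1→0; π[21]=0 (border '')
j=22 s[j]='d': π[22]=0 (border '')
j=23 s[j]='b': π[23]=0 (border '')
j=24 s[j]='d': π[24]=0 (border '')
j=25 s[j]='c': π[25]=1 (border 'c')
j=26 s[j]='c': π[26]=2 (border 'cc')
j=27 s[j]='a': π[27]=3 (border 'cca')

[0, 1, 0, 1, 0, 0, 0, 0, 0, 0, 1, 0, 0, 0, 0, 0, 1, 0, 0, 1, 2, 0, 0, 0, 0, 1, 2, 3]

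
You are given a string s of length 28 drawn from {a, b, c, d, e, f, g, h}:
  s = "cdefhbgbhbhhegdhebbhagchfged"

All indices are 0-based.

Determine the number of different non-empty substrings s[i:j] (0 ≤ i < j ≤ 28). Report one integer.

rank→(start, suffix):
  0 → (20, 'agchfged')
  1 → (17, 'bbhagchfged')
  2 → (5, 'bgbhbhhegdhebbhagchfged')
  3 → (18, 'bhagchfged')
  4 → (7, 'bhbhhegdhebbhagchfged')
  5 → (9, 'bhhegdhebbhagchfged')
  6 → (0, 'cdefhbgbhbhhegdhebbhagchfged')
  7 → (22, 'chfged')
  8 → (27, 'd')
  9 → (1, 'defhbgbhbhhegdhebbhagchfged')
  10 → (14, 'dhebbhagchfged')
  11 → (16, 'ebbhagchfged')
  12 → (26, 'ed')
  13 → (2, 'efhbgbhbhhegdhebbhagchfged')
  14 → (12, 'egdhebbhagchfged')
  15 → (24, 'fged')
  16 → (3, 'fhbgbhbhhegdhebbhagchfged')
  17 → (6, 'gbhbhhegdhebbhagchfged')
  18 → (21, 'gchfged')
  19 → (13, 'gdhebbhagchfged')
  20 → (25, 'ged')
  21 → (19, 'hagchfged')
  22 → (4, 'hbgbhbhhegdhebbhagchfged')
  23 → (8, 'hbhhegdhebbhagchfged')
  24 → (15, 'hebbhagchfged')
  25 → (11, 'hegdhebbhagchfged')
  26 → (23, 'hfged')
  27 → (10, 'hhegdhebbhagchfged')

SA = [20, 17, 5, 18, 7, 9, 0, 22, 27, 1, 14, 16, 26, 2, 12, 24, 3, 6, 21, 13, 25, 19, 4, 8, 15, 11, 23, 10]
i: (SA[i-1],SA[i]) lcp shared
  1: (20,17) 0 ''
  2: (17,5) 1 'b'
  3: (5,18) 1 'b'
  4: (18,7) 2 'bh'
  5: (7,9) 2 'bh'
  6: (9,0) 0 ''
  7: (0,22) 1 'c'
  8: (22,27) 0 ''
  9: (27,1) 1 'd'
  10: (1,14) 1 'd'
  11: (14,16) 0 ''
  12: (16,26) 1 'e'
  13: (26,2) 1 'e'
  14: (2,12) 1 'e'
  15: (12,24) 0 ''
  16: (24,3) 1 'f'
  17: (3,6) 0 ''
  18: (6,21) 1 'g'
  19: (21,13) 1 'g'
  20: (13,25) 1 'g'
  21: (25,19) 0 ''
  22: (19,4) 1 'h'
  23: (4,8) 2 'hb'
  24: (8,15) 1 'h'
  25: (15,11) 2 'he'
  26: (11,23) 1 'h'
  27: (23,10) 1 'h'

n(n+1)/2 = 28·29/2 = 406
Σ LCP = 0 + 0 + 1 + 1 + 2 + 2 + 0 + 1 + 0 + 1 + 1 + 0 + 1 + 1 + 1 + 0 + 1 + 0 + 1 + 1 + 1 + 0 + 1 + 2 + 1 + 2 + 1 + 1 = 24
distinct = 406 − 24 = 382

382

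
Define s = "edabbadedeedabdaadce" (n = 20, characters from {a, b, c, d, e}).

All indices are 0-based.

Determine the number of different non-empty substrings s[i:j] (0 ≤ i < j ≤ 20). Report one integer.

rank→(start, suffix):
  0 → (15, 'aadce')
  1 → (2, 'abbadedeedabdaadce')
  2 → (12, 'abdaadce')
  3 → (16, 'adce')
  4 → (5, 'adedeedabdaadce')
  5 → (4, 'badedeedabdaadce')
  6 → (3, 'bbadedeedabdaadce')
  7 → (13, 'bdaadce')
  8 → (18, 'ce')
  9 → (14, 'daadce')
  10 → (1, 'dabbadedeedabdaadce')
  11 → (11, 'dabdaadce')
  12 → (17, 'dce')
  13 → (6, 'dedeedabdaadce')
  14 → (8, 'deedabdaadce')
  15 → (19, 'e')
  16 → (0, 'edabbadedeedabdaadce')
  17 → (10, 'edabdaadce')
  18 → (7, 'edeedabdaadce')
  19 → (9, 'eedabdaadce')

SA = [15, 2, 12, 16, 5, 4, 3, 13, 18, 14, 1, 11, 17, 6, 8, 19, 0, 10, 7, 9]
[i] adj suffixes → lcp
  [1] 15/2 → 1 ('a')
  [2] 2/12 → 2 ('ab')
  [3] 12/16 → 1 ('a')
  [4] 16/5 → 2 ('ad')
  [5] 5/4 → 0 ('')
  [6] 4/3 → 1 ('b')
  [7] 3/13 → 1 ('b')
  [8] 13/18 → 0 ('')
  [9] 18/14 → 0 ('')
  [10] 14/1 → 2 ('da')
  [11] 1/11 → 3 ('dab')
  [12] 11/17 → 1 ('d')
  [13] 17/6 → 1 ('d')
  [14] 6/8 → 2 ('de')
  [15] 8/19 → 0 ('')
  [16] 19/0 → 1 ('e')
  [17] 0/10 → 4 ('edab')
  [18] 10/7 → 2 ('ed')
  [19] 7/9 → 1 ('e')

n(n+1)/2 = 20·21/2 = 210
Σ LCP = 0 + 1 + 2 + 1 + 2 + 0 + 1 + 1 + 0 + 0 + 2 + 3 + 1 + 1 + 2 + 0 + 1 + 4 + 2 + 1 = 25
distinct = 210 − 25 = 185

185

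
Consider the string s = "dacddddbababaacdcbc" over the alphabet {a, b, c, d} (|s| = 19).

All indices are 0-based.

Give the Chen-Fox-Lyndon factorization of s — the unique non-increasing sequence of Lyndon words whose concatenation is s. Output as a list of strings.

emit factor 1: 'd' (i=0, period=1)
emit factor 2: 'acddddb' (i=1, period=7)
emit factor 3: 'ab' (i=8, period=2)
emit factor 4: 'ab' (i=10, period=2)
emit factor 5: 'aacdcbc' (i=12, period=7)

["d", "acddddb", "ab", "ab", "aacdcbc"]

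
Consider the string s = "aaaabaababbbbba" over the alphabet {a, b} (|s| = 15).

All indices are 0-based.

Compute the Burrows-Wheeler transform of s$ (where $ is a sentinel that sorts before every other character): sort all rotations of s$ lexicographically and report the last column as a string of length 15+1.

rank  rotation          last
    0  $aaaabaababbbbba  a
    1  a$aaaabaababbbbb  b
    2  aaaabaababbbbba$  $
    3  aaabaababbbbba$a  a
    4  aabaababbbbba$aa  a
    5  aababbbbba$aaaab  b
    6  abaababbbbba$aaa  a
    7  ababbbbba$aaaaba  a
    8  abbbbba$aaaabaab  b
    9  ba$aaaabaababbbb  b
   10  baababbbbba$aaaa  a
   11  babbbbba$aaaabaa  a
   12  bba$aaaabaababbb  b
   13  bbba$aaaabaababb  b
   14  bbbba$aaaabaabab  b
   15  bbbbba$aaaabaaba  a

ab$aabaabbaabbba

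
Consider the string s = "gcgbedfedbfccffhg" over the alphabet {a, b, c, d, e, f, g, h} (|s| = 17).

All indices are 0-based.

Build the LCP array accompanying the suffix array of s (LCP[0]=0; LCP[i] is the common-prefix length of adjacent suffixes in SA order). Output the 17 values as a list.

[0, 1, 0, 1, 1, 0, 1, 0, 2, 0, 1, 1, 1, 0, 1, 1, 0]

rank | idx | suffix
   0 |   3 | bedfedbfccffhg
   1 |   9 | bfccffhg
   2 |  11 | ccffhg
   3 |  12 | cffhg
   4 |   1 | cgbedfedbfccffhg
   5 |   8 | dbfccffhg
   6 |   5 | dfedbfccffhg
   7 |   7 | edbfccffhg
   8 |   4 | edfedbfccffhg
   9 |  10 | fccffhg
  10 |   6 | fedbfccffhg
  11 |  13 | ffhg
  12 |  14 | fhg
  13 |  16 | g
  14 |   2 | gbedfedbfccffhg
  15 |   0 | gcgbedfedbfccffhg
  16 |  15 | hg

SA = [3, 9, 11, 12, 1, 8, 5, 7, 4, 10, 6, 13, 14, 16, 2, 0, 15]
i: (SA[i-1],SA[i]) lcp shared
  1: (3,9) 1 'b'
  2: (9,11) 0 ''
  3: (11,12) 1 'c'
  4: (12,1) 1 'c'
  5: (1,8) 0 ''
  6: (8,5) 1 'd'
  7: (5,7) 0 ''
  8: (7,4) 2 'ed'
  9: (4,10) 0 ''
  10: (10,6) 1 'f'
  11: (6,13) 1 'f'
  12: (13,14) 1 'f'
  13: (14,16) 0 ''
  14: (16,2) 1 'g'
  15: (2,0) 1 'g'
  16: (0,15) 0 ''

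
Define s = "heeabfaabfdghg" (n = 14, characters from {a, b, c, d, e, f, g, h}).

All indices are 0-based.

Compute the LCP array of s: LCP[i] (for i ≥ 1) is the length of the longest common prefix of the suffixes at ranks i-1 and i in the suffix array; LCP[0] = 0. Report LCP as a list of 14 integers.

[0, 1, 3, 0, 2, 0, 0, 1, 0, 1, 0, 1, 0, 1]

sorted suffixes:
  #0 SA[0]=6  'aabfdghg'
  #1 SA[1]=3  'abfaabfdghg'
  #2 SA[2]=7  'abfdghg'
  #3 SA[3]=4  'bfaabfdghg'
  #4 SA[4]=8  'bfdghg'
  #5 SA[5]=10  'dghg'
  #6 SA[6]=2  'eabfaabfdghg'
  #7 SA[7]=1  'eeabfaabfdghg'
  #8 SA[8]=5  'faabfdghg'
  #9 SA[9]=9  'fdghg'
  #10 SA[10]=13  'g'
  #11 SA[11]=11  'ghg'
  #12 SA[12]=0  'heeabfaabfdghg'
  #13 SA[13]=12  'hg'

SA = [6, 3, 7, 4, 8, 10, 2, 1, 5, 9, 13, 11, 0, 12]
[i] adj suffixes → lcp
  [1] 6/3 → 1 ('a')
  [2] 3/7 → 3 ('abf')
  [3] 7/4 → 0 ('')
  [4] 4/8 → 2 ('bf')
  [5] 8/10 → 0 ('')
  [6] 10/2 → 0 ('')
  [7] 2/1 → 1 ('e')
  [8] 1/5 → 0 ('')
  [9] 5/9 → 1 ('f')
  [10] 9/13 → 0 ('')
  [11] 13/11 → 1 ('g')
  [12] 11/0 → 0 ('')
  [13] 0/12 → 1 ('h')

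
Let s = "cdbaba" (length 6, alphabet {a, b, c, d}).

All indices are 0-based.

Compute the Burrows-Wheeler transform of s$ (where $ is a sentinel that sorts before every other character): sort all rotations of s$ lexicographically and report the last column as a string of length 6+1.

rank  rotation last
    0  $cdbaba  a
    1  a$cdbab  b
    2  aba$cdb  b
    3  ba$cdba  a
    4  baba$cd  d
    5  cdbaba$  $
    6  dbaba$c  c

abbad$c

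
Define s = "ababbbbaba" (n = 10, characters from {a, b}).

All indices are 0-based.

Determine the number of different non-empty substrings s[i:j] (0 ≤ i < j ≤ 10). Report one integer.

38

sorted suffixes:
  #0 SA[0]=9  'a'
  #1 SA[1]=7  'aba'
  #2 SA[2]=0  'ababbbbaba'
  #3 SA[3]=2  'abbbbaba'
  #4 SA[4]=8  'ba'
  #5 SA[5]=6  'baba'
  #6 SA[6]=1  'babbbbaba'
  #7 SA[7]=5  'bbaba'
  #8 SA[8]=4  'bbbaba'
  #9 SA[9]=3  'bbbbaba'

SA = [9, 7, 0, 2, 8, 6, 1, 5, 4, 3]
i: (SA[i-1],SA[i]) lcp shared
  1: (9,7) 1 'a'
  2: (7,0) 3 'aba'
  3: (0,2) 2 'ab'
  4: (2,8) 0 ''
  5: (8,6) 2 'ba'
  6: (6,1) 3 'bab'
  7: (1,5) 1 'b'
  8: (5,4) 2 'bb'
  9: (4,3) 3 'bbb'

n(n+1)/2 = 10·11/2 = 55
Σ LCP = 0 + 1 + 3 + 2 + 0 + 2 + 3 + 1 + 2 + 3 = 17
distinct = 55 − 17 = 38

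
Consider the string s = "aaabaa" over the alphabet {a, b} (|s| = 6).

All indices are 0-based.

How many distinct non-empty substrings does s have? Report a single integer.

15

rank | idx | suffix
   0 |   5 | a
   1 |   4 | aa
   2 |   0 | aaabaa
   3 |   1 | aabaa
   4 |   2 | abaa
   5 |   3 | baa

SA = [5, 4, 0, 1, 2, 3]
[i] adj suffixes → lcp
  [1] 5/4 → 1 ('a')
  [2] 4/0 → 2 ('aa')
  [3] 0/1 → 2 ('aa')
  [4] 1/2 → 1 ('a')
  [5] 2/3 → 0 ('')

n(n+1)/2 = 6·7/2 = 21
Σ LCP = 0 + 1 + 2 + 2 + 1 + 0 = 6
distinct = 21 − 6 = 15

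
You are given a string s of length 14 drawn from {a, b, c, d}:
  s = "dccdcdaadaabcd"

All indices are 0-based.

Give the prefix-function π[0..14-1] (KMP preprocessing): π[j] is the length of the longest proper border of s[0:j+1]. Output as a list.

[0, 0, 0, 1, 2, 1, 0, 0, 1, 0, 0, 0, 0, 1]

π[0] = 0
j=1 s[j]='c': π[1]=0 (border '')
j=2 s[j]='c': π[2]=0 (border '')
j=3 s[j]='d': π[3]=1 (border 'd')
j=4 s[j]='c': π[4]=2 (border 'dc')
j=5 s[j]='d': k: 2→0; π[5]=1 (border 'd')
j=6 s[j]='a': k: 1→0; π[6]=0 (border '')
j=7 s[j]='a': π[7]=0 (border '')
j=8 s[j]='d': π[8]=1 (border 'd')
j=9 s[j]='a': k: 1→0; π[9]=0 (border '')
j=10 s[j]='a': π[10]=0 (border '')
j=11 s[j]='b': π[11]=0 (border '')
j=12 s[j]='c': π[12]=0 (border '')
j=13 s[j]='d': π[13]=1 (border 'd')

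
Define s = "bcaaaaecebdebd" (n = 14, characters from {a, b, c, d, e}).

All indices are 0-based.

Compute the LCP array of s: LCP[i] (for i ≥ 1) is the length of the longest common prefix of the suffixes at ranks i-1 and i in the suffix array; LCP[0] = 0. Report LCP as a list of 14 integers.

rank | idx | suffix
   0 |   2 | aaaaecebdebd
   1 |   3 | aaaecebdebd
   2 |   4 | aaecebdebd
   3 |   5 | aecebdebd
   4 |   0 | bcaaaaecebdebd
   5 |  12 | bd
   6 |   9 | bdebd
   7 |   1 | caaaaecebdebd
   8 |   7 | cebdebd
   9 |  13 | d
  10 |  10 | debd
  11 |  11 | ebd
  12 |   8 | ebdebd
  13 |   6 | ecebdebd

SA = [2, 3, 4, 5, 0, 12, 9, 1, 7, 13, 10, 11, 8, 6]
rank  pair      lcp
   1  s[2:],s[3:]  3  'aaa'
   2  s[3:],s[4:]  2  'aa'
   3  s[4:],s[5:]  1  'a'
   4  s[5:],s[0:]  0  ''
   5  s[0:],s[12:]  1  'b'
   6  s[12:],s[9:]  2  'bd'
   7  s[9:],s[1:]  0  ''
   8  s[1:],s[7:]  1  'c'
   9  s[7:],s[13:]  0  ''
  10  s[13:],s[10:]  1  'd'
  11  s[10:],s[11:]  0  ''
  12  s[11:],s[8:]  3  'ebd'
  13  s[8:],s[6:]  1  'e'

[0, 3, 2, 1, 0, 1, 2, 0, 1, 0, 1, 0, 3, 1]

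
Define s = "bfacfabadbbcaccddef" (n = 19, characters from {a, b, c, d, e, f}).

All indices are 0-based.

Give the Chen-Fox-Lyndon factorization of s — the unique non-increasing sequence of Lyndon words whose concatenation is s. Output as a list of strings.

emit factor 1: 'bf' (i=0, period=2)
emit factor 2: 'acf' (i=2, period=3)
emit factor 3: 'abadbbcaccddef' (i=5, period=14)

["bf", "acf", "abadbbcaccddef"]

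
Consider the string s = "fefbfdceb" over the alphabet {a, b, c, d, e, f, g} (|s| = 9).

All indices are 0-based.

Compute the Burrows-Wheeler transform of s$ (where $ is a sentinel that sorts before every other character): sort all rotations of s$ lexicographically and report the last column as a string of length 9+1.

rank  rotation    last
    0  $fefbfdceb  b
    1  b$fefbfdce  e
    2  bfdceb$fef  f
    3  ceb$fefbfd  d
    4  dceb$fefbf  f
    5  eb$fefbfdc  c
    6  efbfdceb$f  f
    7  fbfdceb$fe  e
    8  fdceb$fefb  b
    9  fefbfdceb$  $

befdfcfeb$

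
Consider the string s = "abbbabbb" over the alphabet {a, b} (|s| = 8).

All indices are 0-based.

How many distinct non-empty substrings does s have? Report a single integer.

rank | idx | suffix
   0 |   4 | abbb
   1 |   0 | abbbabbb
   2 |   7 | b
   3 |   3 | babbb
   4 |   6 | bb
   5 |   2 | bbabbb
   6 |   5 | bbb
   7 |   1 | bbbabbb

SA = [4, 0, 7, 3, 6, 2, 5, 1]
rank  pair      lcp
   1  s[4:],s[0:]  4  'abbb'
   2  s[0:],s[7:]  0  ''
   3  s[7:],s[3:]  1  'b'
   4  s[3:],s[6:]  1  'b'
   5  s[6:],s[2:]  2  'bb'
   6  s[2:],s[5:]  2  'bb'
   7  s[5:],s[1:]  3  'bbb'

n(n+1)/2 = 8·9/2 = 36
Σ LCP = 0 + 4 + 0 + 1 + 1 + 2 + 2 + 3 = 13
distinct = 36 − 13 = 23

23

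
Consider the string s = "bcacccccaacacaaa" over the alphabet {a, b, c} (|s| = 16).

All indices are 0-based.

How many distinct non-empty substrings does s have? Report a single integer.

107

rank | idx | suffix
   0 |  15 | a
   1 |  14 | aa
   2 |  13 | aaa
   3 |   8 | aacacaaa
   4 |  11 | acaaa
   5 |   9 | acacaaa
   6 |   2 | acccccaacacaaa
   7 |   0 | bcacccccaacacaaa
   8 |  12 | caaa
   9 |   7 | caacacaaa
  10 |  10 | cacaaa
  11 |   1 | cacccccaacacaaa
  12 |   6 | ccaacacaaa
  13 |   5 | cccaacacaaa
  14 |   4 | ccccaacacaaa
  15 |   3 | cccccaacacaaa

SA = [15, 14, 13, 8, 11, 9, 2, 0, 12, 7, 10, 1, 6, 5, 4, 3]
i: (SA[i-1],SA[i]) lcp shared
  1: (15,14) 1 'a'
  2: (14,13) 2 'aa'
  3: (13,8) 2 'aa'
  4: (8,11) 1 'a'
  5: (11,9) 3 'aca'
  6: (9,2) 2 'ac'
  7: (2,0) 0 ''
  8: (0,12) 0 ''
  9: (12,7) 3 'caa'
  10: (7,10) 2 'ca'
  11: (10,1) 3 'cac'
  12: (1,6) 1 'c'
  13: (6,5) 2 'cc'
  14: (5,4) 3 'ccc'
  15: (4,3) 4 'cccc'

n(n+1)/2 = 16·17/2 = 136
Σ LCP = 0 + 1 + 2 + 2 + 1 + 3 + 2 + 0 + 0 + 3 + 2 + 3 + 1 + 2 + 3 + 4 = 29
distinct = 136 − 29 = 107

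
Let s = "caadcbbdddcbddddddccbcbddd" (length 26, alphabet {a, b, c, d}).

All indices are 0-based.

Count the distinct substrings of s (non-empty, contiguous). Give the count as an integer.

296

rank | idx | suffix
   0 |   1 | aadcbbdddcbddddddccbcbddd
   1 |   2 | adcbbdddcbddddddccbcbddd
   2 |   5 | bbdddcbddddddccbcbddd
   3 |  20 | bcbddd
   4 |  22 | bddd
   5 |   6 | bdddcbddddddccbcbddd
   6 |  11 | bddddddccbcbddd
   7 |   0 | caadcbbdddcbddddddccbcbddd
   8 |   4 | cbbdddcbddddddccbcbddd
   9 |  19 | cbcbddd
  10 |  21 | cbddd
  11 |  10 | cbddddddccbcbddd
  12 |  18 | ccbcbddd
  13 |  25 | d
  14 |   3 | dcbbdddcbddddddccbcbddd
  15 |   9 | dcbddddddccbcbddd
  16 |  17 | dccbcbddd
  17 |  24 | dd
  18 |   8 | ddcbddddddccbcbddd
  19 |  16 | ddccbcbddd
  20 |  23 | ddd
  21 |   7 | dddcbddddddccbcbddd
  22 |  15 | dddccbcbddd
  23 |  14 | ddddccbcbddd
  24 |  13 | dddddccbcbddd
  25 |  12 | ddddddccbcbddd

SA = [1, 2, 5, 20, 22, 6, 11, 0, 4, 19, 21, 10, 18, 25, 3, 9, 17, 24, 8, 16, 23, 7, 15, 14, 13, 12]
i: (SA[i-1],SA[i]) lcp shared
  1: (1,2) 1 'a'
  2: (2,5) 0 ''
  3: (5,20) 1 'b'
  4: (20,22) 1 'b'
  5: (22,6) 4 'bddd'
  6: (6,11) 4 'bddd'
  7: (11,0) 0 ''
  8: (0,4) 1 'c'
  9: (4,19) 2 'cb'
  10: (19,21) 2 'cb'
  11: (21,10) 5 'cbddd'
  12: (10,18) 1 'c'
  13: (18,25) 0 ''
  14: (25,3) 1 'd'
  15: (3,9) 3 'dcb'
  16: (9,17) 2 'dc'
  17: (17,24) 1 'd'
  18: (24,8) 2 'dd'
  19: (8,16) 3 'ddc'
  20: (16,23) 2 'dd'
  21: (23,7) 3 'ddd'
  22: (7,15) 4 'dddc'
  23: (15,14) 3 'ddd'
  24: (14,13) 4 'dddd'
  25: (13,12) 5 'ddddd'

n(n+1)/2 = 26·27/2 = 351
Σ LCP = 0 + 1 + 0 + 1 + 1 + 4 + 4 + 0 + 1 + 2 + 2 + 5 + 1 + 0 + 1 + 3 + 2 + 1 + 2 + 3 + 2 + 3 + 4 + 3 + 4 + 5 = 55
distinct = 351 − 55 = 296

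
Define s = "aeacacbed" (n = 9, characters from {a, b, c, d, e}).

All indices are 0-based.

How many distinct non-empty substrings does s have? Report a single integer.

sorted suffixes:
  #0 SA[0]=2  'acacbed'
  #1 SA[1]=4  'acbed'
  #2 SA[2]=0  'aeacacbed'
  #3 SA[3]=6  'bed'
  #4 SA[4]=3  'cacbed'
  #5 SA[5]=5  'cbed'
  #6 SA[6]=8  'd'
  #7 SA[7]=1  'eacacbed'
  #8 SA[8]=7  'ed'

SA = [2, 4, 0, 6, 3, 5, 8, 1, 7]
i: (SA[i-1],SA[i]) lcp shared
  1: (2,4) 2 'ac'
  2: (4,0) 1 'a'
  3: (0,6) 0 ''
  4: (6,3) 0 ''
  5: (3,5) 1 'c'
  6: (5,8) 0 ''
  7: (8,1) 0 ''
  8: (1,7) 1 'e'

n(n+1)/2 = 9·10/2 = 45
Σ LCP = 0 + 2 + 1 + 0 + 0 + 1 + 0 + 0 + 1 = 5
distinct = 45 − 5 = 40

40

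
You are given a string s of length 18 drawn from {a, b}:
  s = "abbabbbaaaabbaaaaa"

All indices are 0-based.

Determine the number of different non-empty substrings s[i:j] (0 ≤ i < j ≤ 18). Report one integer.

rank→(start, suffix):
  0 → (17, 'a')
  1 → (16, 'aa')
  2 → (15, 'aaa')
  3 → (14, 'aaaa')
  4 → (13, 'aaaaa')
  5 → (7, 'aaaabbaaaaa')
  6 → (8, 'aaabbaaaaa')
  7 → (9, 'aabbaaaaa')
  8 → (10, 'abbaaaaa')
  9 → (0, 'abbabbbaaaabbaaaaa')
  10 → (3, 'abbbaaaabbaaaaa')
  11 → (12, 'baaaaa')
  12 → (6, 'baaaabbaaaaa')
  13 → (2, 'babbbaaaabbaaaaa')
  14 → (11, 'bbaaaaa')
  15 → (5, 'bbaaaabbaaaaa')
  16 → (1, 'bbabbbaaaabbaaaaa')
  17 → (4, 'bbbaaaabbaaaaa')

SA = [17, 16, 15, 14, 13, 7, 8, 9, 10, 0, 3, 12, 6, 2, 11, 5, 1, 4]
[i] adj suffixes → lcp
  [1] 17/16 → 1 ('a')
  [2] 16/15 → 2 ('aa')
  [3] 15/14 → 3 ('aaa')
  [4] 14/13 → 4 ('aaaa')
  [5] 13/7 → 4 ('aaaa')
  [6] 7/8 → 3 ('aaa')
  [7] 8/9 → 2 ('aa')
  [8] 9/10 → 1 ('a')
  [9] 10/0 → 4 ('abba')
  [10] 0/3 → 3 ('abb')
  [11] 3/12 → 0 ('')
  [12] 12/6 → 5 ('baaaa')
  [13] 6/2 → 2 ('ba')
  [14] 2/11 → 1 ('b')
  [15] 11/5 → 6 ('bbaaaa')
  [16] 5/1 → 3 ('bba')
  [17] 1/4 → 2 ('bb')

n(n+1)/2 = 18·19/2 = 171
Σ LCP = 0 + 1 + 2 + 3 + 4 + 4 + 3 + 2 + 1 + 4 + 3 + 0 + 5 + 2 + 1 + 6 + 3 + 2 = 46
distinct = 171 − 46 = 125

125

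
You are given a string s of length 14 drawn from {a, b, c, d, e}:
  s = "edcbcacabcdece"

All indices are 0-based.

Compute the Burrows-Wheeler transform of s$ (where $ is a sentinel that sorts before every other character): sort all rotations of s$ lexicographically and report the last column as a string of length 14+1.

ecccaabdbeeccd$

rank  rotation         last
    0  $edcbcacabcdece  e
    1  abcdece$edcbcac  c
    2  acabcdece$edcbc  c
    3  bcacabcdece$edc  c
    4  bcdece$edcbcaca  a
    5  cabcdece$edcbca  a
    6  cacabcdece$edcb  b
    7  cbcacabcdece$ed  d
    8  cdece$edcbcacab  b
    9  ce$edcbcacabcde  e
   10  dcbcacabcdece$e  e
   11  dece$edcbcacabc  c
   12  e$edcbcacabcdec  c
   13  ece$edcbcacabcd  d
   14  edcbcacabcdece$  $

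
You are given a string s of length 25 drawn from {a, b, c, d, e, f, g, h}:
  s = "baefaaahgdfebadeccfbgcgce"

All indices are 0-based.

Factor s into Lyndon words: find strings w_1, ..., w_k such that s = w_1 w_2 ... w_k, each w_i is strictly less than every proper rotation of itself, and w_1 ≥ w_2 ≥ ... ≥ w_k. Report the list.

emit factor 1: 'b' (i=0, period=1)
emit factor 2: 'aef' (i=1, period=3)
emit factor 3: 'aaahgdfebadeccfbgcgce' (i=4, period=21)

["b", "aef", "aaahgdfebadeccfbgcgce"]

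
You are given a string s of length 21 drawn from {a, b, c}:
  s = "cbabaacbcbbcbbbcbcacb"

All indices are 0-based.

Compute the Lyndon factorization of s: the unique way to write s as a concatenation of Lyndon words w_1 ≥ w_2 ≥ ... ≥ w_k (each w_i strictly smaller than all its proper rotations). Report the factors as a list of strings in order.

["c", "b", "ab", "aacbcbbcbbbcbcacb"]

emit factor 1: 'c' (i=0, period=1)
emit factor 2: 'b' (i=1, period=1)
emit factor 3: 'ab' (i=2, period=2)
emit factor 4: 'aacbcbbcbbbcbcacb' (i=4, period=17)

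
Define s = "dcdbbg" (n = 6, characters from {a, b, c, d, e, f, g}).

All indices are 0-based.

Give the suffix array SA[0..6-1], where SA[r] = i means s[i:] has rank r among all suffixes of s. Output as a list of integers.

rank→(start, suffix):
  0 → (3, 'bbg')
  1 → (4, 'bg')
  2 → (1, 'cdbbg')
  3 → (2, 'dbbg')
  4 → (0, 'dcdbbg')
  5 → (5, 'g')

[3, 4, 1, 2, 0, 5]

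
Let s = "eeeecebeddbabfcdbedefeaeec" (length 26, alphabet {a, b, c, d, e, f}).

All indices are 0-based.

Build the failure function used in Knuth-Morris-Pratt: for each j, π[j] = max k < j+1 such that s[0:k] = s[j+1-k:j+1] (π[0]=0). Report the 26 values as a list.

π[0] = 0
j=1 s[j]='e': π[1]=1 (border 'e')
j=2 s[j]='e': π[2]=2 (border 'ee')
j=3 s[j]='e': π[3]=3 (border 'eee')
j=4 s[j]='c': k: 3→2→1→0; π[4]=0 (border '')
j=5 s[j]='e': π[5]=1 (border 'e')
j=6 s[j]='b': k: 1→0; π[6]=0 (border '')
j=7 s[j]='e': π[7]=1 (border 'e')
j=8 s[j]='d': k: 1→0; π[8]=0 (border '')
j=9 s[j]='d': π[9]=0 (border '')
j=10 s[j]='b': π[10]=0 (border '')
j=11 s[j]='a': π[11]=0 (border '')
j=12 s[j]='b': π[12]=0 (border '')
j=13 s[j]='f': π[13]=0 (border '')
j=14 s[j]='c': π[14]=0 (border '')
j=15 s[j]='d': π[15]=0 (border '')
j=16 s[j]='b': π[16]=0 (border '')
j=17 s[j]='e': π[17]=1 (border 'e')
j=18 s[j]='d': k: 1→0; π[18]=0 (border '')
j=19 s[j]='e': π[19]=1 (border 'e')
j=20 s[j]='f': k: 1→0; π[20]=0 (border '')
j=21 s[j]='e': π[21]=1 (border 'e')
j=22 s[j]='a': k: 1→0; π[22]=0 (border '')
j=23 s[j]='e': π[23]=1 (border 'e')
j=24 s[j]='e': π[24]=2 (border 'ee')
j=25 s[j]='c': k: 2→1→0; π[25]=0 (border '')

[0, 1, 2, 3, 0, 1, 0, 1, 0, 0, 0, 0, 0, 0, 0, 0, 0, 1, 0, 1, 0, 1, 0, 1, 2, 0]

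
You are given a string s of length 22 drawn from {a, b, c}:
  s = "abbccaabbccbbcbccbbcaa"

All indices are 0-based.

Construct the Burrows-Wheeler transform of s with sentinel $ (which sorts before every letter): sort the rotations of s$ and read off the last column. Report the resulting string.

aacc$accaabbbcbbcccbbbb

rank  rotation                 last
    0  $abbccaabbccbbcbccbbcaa  a
    1  a$abbccaabbccbbcbccbbca  a
    2  aa$abbccaabbccbbcbccbbc  c
    3  aabbccbbcbccbbcaa$abbcc  c
    4  abbccaabbccbbcbccbbcaa$  $
    5  abbccbbcbccbbcaa$abbcca  a
    6  bbcaa$abbccaabbccbbcbcc  c
    7  bbcbccbbcaa$abbccaabbcc  c
    8  bbccaabbccbbcbccbbcaa$a  a
    9  bbccbbcbccbbcaa$abbccaa  a
   10  bcaa$abbccaabbccbbcbccb  b
   11  bcbccbbcaa$abbccaabbccb  b
   12  bccaabbccbbcbccbbcaa$ab  b
   13  bccbbcaa$abbccaabbccbbc  c
   14  bccbbcbccbbcaa$abbccaab  b
   15  caa$abbccaabbccbbcbccbb  b
   16  caabbccbbcbccbbcaa$abbc  c
   17  cbbcaa$abbccaabbccbbcbc  c
   18  cbbcbccbbcaa$abbccaabbc  c
   19  cbccbbcaa$abbccaabbccbb  b
   20  ccaabbccbbcbccbbcaa$abb  b
   21  ccbbcaa$abbccaabbccbbcb  b
   22  ccbbcbccbbcaa$abbccaabb  b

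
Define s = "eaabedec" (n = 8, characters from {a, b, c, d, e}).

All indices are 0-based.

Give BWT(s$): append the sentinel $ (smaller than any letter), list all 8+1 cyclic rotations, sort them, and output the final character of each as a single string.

rank  rotation   last
    0  $eaabedec  c
    1  aabedec$e  e
    2  abedec$ea  a
    3  bedec$eaa  a
    4  c$eaabede  e
    5  dec$eaabe  e
    6  eaabedec$  $
    7  ec$eaabed  d
    8  edec$eaab  b

ceaaee$db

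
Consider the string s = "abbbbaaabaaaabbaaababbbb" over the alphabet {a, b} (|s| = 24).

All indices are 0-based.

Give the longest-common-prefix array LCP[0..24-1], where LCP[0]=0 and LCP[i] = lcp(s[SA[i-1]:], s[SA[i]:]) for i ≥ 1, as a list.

sorted suffixes:
  #0 SA[0]=9  'aaaabbaaababbbb'
  #1 SA[1]=5  'aaabaaaabbaaababbbb'
  #2 SA[2]=15  'aaababbbb'
  #3 SA[3]=10  'aaabbaaababbbb'
  #4 SA[4]=6  'aabaaaabbaaababbbb'
  #5 SA[5]=16  'aababbbb'
  #6 SA[6]=11  'aabbaaababbbb'
  #7 SA[7]=7  'abaaaabbaaababbbb'
  #8 SA[8]=17  'ababbbb'
  #9 SA[9]=12  'abbaaababbbb'
  #10 SA[10]=19  'abbbb'
  #11 SA[11]=0  'abbbbaaabaaaabbaaababbbb'
  #12 SA[12]=23  'b'
  #13 SA[13]=8  'baaaabbaaababbbb'
  #14 SA[14]=4  'baaabaaaabbaaababbbb'
  #15 SA[15]=14  'baaababbbb'
  #16 SA[16]=18  'babbbb'
  #17 SA[17]=22  'bb'
  #18 SA[18]=3  'bbaaabaaaabbaaababbbb'
  #19 SA[19]=13  'bbaaababbbb'
  #20 SA[20]=21  'bbb'
  #21 SA[21]=2  'bbbaaabaaaabbaaababbbb'
  #22 SA[22]=20  'bbbb'
  #23 SA[23]=1  'bbbbaaabaaaabbaaababbbb'

SA = [9, 5, 15, 10, 6, 16, 11, 7, 17, 12, 19, 0, 23, 8, 4, 14, 18, 22, 3, 13, 21, 2, 20, 1]
i: (SA[i-1],SA[i]) lcp shared
  1: (9,5) 3 'aaa'
  2: (5,15) 5 'aaaba'
  3: (15,10) 4 'aaab'
  4: (10,6) 2 'aa'
  5: (6,16) 4 'aaba'
  6: (16,11) 3 'aab'
  7: (11,7) 1 'a'
  8: (7,17) 3 'aba'
  9: (17,12) 2 'ab'
  10: (12,19) 3 'abb'
  11: (19,0) 5 'abbbb'
  12: (0,23) 0 ''
  13: (23,8) 1 'b'
  14: (8,4) 4 'baaa'
  15: (4,14) 6 'baaaba'
  16: (14,18) 2 'ba'
  17: (18,22) 1 'b'
  18: (22,3) 2 'bb'
  19: (3,13) 7 'bbaaaba'
  20: (13,21) 2 'bb'
  21: (21,2) 3 'bbb'
  22: (2,20) 3 'bbb'
  23: (20,1) 4 'bbbb'

[0, 3, 5, 4, 2, 4, 3, 1, 3, 2, 3, 5, 0, 1, 4, 6, 2, 1, 2, 7, 2, 3, 3, 4]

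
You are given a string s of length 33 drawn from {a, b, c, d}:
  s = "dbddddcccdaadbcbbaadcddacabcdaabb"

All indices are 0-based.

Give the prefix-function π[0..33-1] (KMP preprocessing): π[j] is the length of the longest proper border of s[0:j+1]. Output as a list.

[0, 0, 1, 1, 1, 1, 0, 0, 0, 1, 0, 0, 1, 2, 0, 0, 0, 0, 0, 1, 0, 1, 1, 0, 0, 0, 0, 0, 1, 0, 0, 0, 0]

π[0] = 0
j=1 s[j]='b': π[1]=0 (border '')
j=2 s[j]='d': π[2]=1 (border 'd')
j=3 s[j]='d': k: 1→0; π[3]=1 (border 'd')
j=4 s[j]='d': k: 1→0; π[4]=1 (border 'd')
j=5 s[j]='d': k: 1→0; π[5]=1 (border 'd')
j=6 s[j]='c': k: 1→0; π[6]=0 (border '')
j=7 s[j]='c': π[7]=0 (border '')
j=8 s[j]='c': π[8]=0 (border '')
j=9 s[j]='d': π[9]=1 (border 'd')
j=10 s[j]='a': k: 1→0; π[10]=0 (border '')
j=11 s[j]='a': π[11]=0 (border '')
j=12 s[j]='d': π[12]=1 (border 'd')
j=13 s[j]='b': π[13]=2 (border 'db')
j=14 s[j]='c': k: 2→0; π[14]=0 (border '')
j=15 s[j]='b': π[15]=0 (border '')
j=16 s[j]='b': π[16]=0 (border '')
j=17 s[j]='a': π[17]=0 (border '')
j=18 s[j]='a': π[18]=0 (border '')
j=19 s[j]='d': π[19]=1 (border 'd')
j=20 s[j]='c': k: 1→0; π[20]=0 (border '')
j=21 s[j]='d': π[21]=1 (border 'd')
j=22 s[j]='d': k: 1→0; π[22]=1 (border 'd')
j=23 s[j]='a': k: 1→0; π[23]=0 (border '')
j=24 s[j]='c': π[24]=0 (border '')
j=25 s[j]='a': π[25]=0 (border '')
j=26 s[j]='b': π[26]=0 (border '')
j=27 s[j]='c': π[27]=0 (border '')
j=28 s[j]='d': π[28]=1 (border 'd')
j=29 s[j]='a': k: 1→0; π[29]=0 (border '')
j=30 s[j]='a': π[30]=0 (border '')
j=31 s[j]='b': π[31]=0 (border '')
j=32 s[j]='b': π[32]=0 (border '')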